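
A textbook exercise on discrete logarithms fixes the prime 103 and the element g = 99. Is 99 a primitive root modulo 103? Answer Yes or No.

Yes

φ(103) = 103 − 1 = 102 = 2 · 3 · 17.
99 is a primitive root mod 103 iff 99^(φ(103)/q) ≢ 1 for every prime q | φ(103), i.e. q ∈ {2, 3, 17}.
99^51 ≡ 102 (mod 103)  [q = 2: ≢ 1 ✓]
99^34 ≡ 56 (mod 103)  [q = 3: ≢ 1 ✓]
99^6 ≡ 79 (mod 103)  [q = 17: ≢ 1 ✓]
Every test exponent gives a nontrivial residue, hence 99 generates the full group.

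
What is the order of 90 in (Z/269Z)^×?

268

ord(90) | φ(269) = 269 − 1 = 268 = 2^2 · 67.
Divisors of 268: 1, 2, 4, 67, 134, 268.
Compute 90^d (mod 269) for the divisors d until we hit 1:
90^1 ≡ 90 (mod 269)
90^2 ≡ 30 (mod 269)
90^4 ≡ 93 (mod 269)
90^67 ≡ 82 (mod 269)
90^134 ≡ 268 (mod 269)
90^268 ≡ 1 (mod 269) ✓
So ord_269(90) = 268.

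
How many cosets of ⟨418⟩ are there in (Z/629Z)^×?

12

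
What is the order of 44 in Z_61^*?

Since 44 ∈ (Z/61Z)^×, its order divides φ(61) = 61 − 1 = 60 = 2^2 · 3 · 5.
Divisors of 60: 1, 2, 3, 4, 5, 6, 10, 12, 15, 20, 30, 60.
Check 44^d mod 61 for each divisor in increasing order:
44^1 ≡ 44
44^2 ≡ 45
44^3 ≡ 28
44^4 ≡ 12
44^5 ≡ 40
44^6 ≡ 52
44^10 ≡ 14
44^12 ≡ 20
44^15 ≡ 11
44^20 ≡ 13
44^30 ≡ 60
44^60 ≡ 1
So ord_61(44) = 60.

60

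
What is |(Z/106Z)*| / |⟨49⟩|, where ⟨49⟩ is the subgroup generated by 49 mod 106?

4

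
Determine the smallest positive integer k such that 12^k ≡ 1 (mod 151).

150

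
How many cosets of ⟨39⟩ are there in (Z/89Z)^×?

8

Since 39 ∈ (Z/89Z)^×, its order divides φ(89) = 89 − 1 = 88 = 2^3 · 11.
Divisors of 88: 1, 2, 4, 8, 11, 22, 44, 88.
Test each divisor d:
39^1 ≡ 39 (mod 89)
39^2 ≡ 8 (mod 89)
39^4 ≡ 64 (mod 89)
39^8 ≡ 2 (mod 89)
39^11 ≡ 1 (mod 89) ✓
Thus |⟨39⟩| = ord(39) = 11.
Index = |(Z/89Z)^×| / |⟨39⟩| = 88 / 11 = 8.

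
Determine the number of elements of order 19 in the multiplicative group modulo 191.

18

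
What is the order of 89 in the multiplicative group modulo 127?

ord(89) | φ(127) = 127 − 1 = 126 = 2 · 3^2 · 7.
Divisors of 126: 1, 2, 3, 6, 7, 9, 14, 18, 21, 42, 63, 126.
Evaluate successive powers at the divisors of 126:
89^1 ≡ 89 (mod 127)
89^2 ≡ 47 (mod 127)
89^3 ≡ 119 (mod 127)
89^6 ≡ 64 (mod 127)
89^7 ≡ 108 (mod 127)
89^9 ≡ 123 (mod 127)
89^14 ≡ 107 (mod 127)
89^18 ≡ 16 (mod 127)
89^21 ≡ 126 (mod 127)
89^42 ≡ 1 (mod 127) ✓
Therefore the multiplicative order of 89 modulo 127 is 42.

42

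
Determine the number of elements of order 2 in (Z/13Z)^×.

1

φ(13) = 13 − 1 = 12 = 2^2 · 3.
(Z/13Z)^× is cyclic (|G| = 12); a cyclic group of order m has exactly φ(d) elements of each order d | m, and none otherwise.
2 | 12, and φ(2) = 2 − 1 = 1.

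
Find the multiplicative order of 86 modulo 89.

The order of 86 must divide φ(89) = 89 − 1 = 88 = 2^3 · 11.
Divisors of 88: 1, 2, 4, 8, 11, 22, 44, 88.
Evaluate successive powers at the divisors of 88:
86^1 ≡ 86 (mod 89)
86^2 ≡ 9 (mod 89)
86^4 ≡ 81 (mod 89)
86^8 ≡ 64 (mod 89)
86^11 ≡ 52 (mod 89)
86^22 ≡ 34 (mod 89)
86^44 ≡ 88 (mod 89)
86^88 ≡ 1 (mod 89) ✓
Therefore the multiplicative order of 86 modulo 89 is 88.

88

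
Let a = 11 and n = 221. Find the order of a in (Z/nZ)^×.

By Lagrange's theorem, ord_221(11) divides φ(221) = φ(13·17) = (13−1)·(17−1) = 12·16 = 192 = 2^6 · 3.
Divisors of 192: 1, 2, 3, 4, 6, 8, 12, 16, 24, 32, 48, 64, 96, 192.
Compute 11^d (mod 221) for the divisors d until we hit 1:
11^1 ≡ 11
11^2 ≡ 121
11^3 ≡ 5
11^4 ≡ 55
11^6 ≡ 25
11^8 ≡ 152
11^12 ≡ 183
11^16 ≡ 120
11^24 ≡ 118
11^32 ≡ 35
11^48 ≡ 1
Therefore the multiplicative order of 11 modulo 221 is 48.

48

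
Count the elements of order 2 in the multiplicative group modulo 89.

φ(89) = 89 − 1 = 88 = 2^3 · 11.
(Z/89Z)^× is cyclic (|G| = 88); a cyclic group of order m has exactly φ(d) elements of each order d | m, and none otherwise.
2 | 88, and φ(2) = 2 − 1 = 1.

1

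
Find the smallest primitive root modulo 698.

7

φ(698) = φ(2)·φ(349) = 1·348 = 348 = 2^2 · 3 · 29.
g is a primitive root iff g^(348/q) ≢ 1 (mod 698) for each prime q ∈ {2, 3, 29}.
g = 2: gcd(2, 698) = 2 > 1, not a unit — skip.
g = 3: 3^174 ≡ 1 — hits 1, so not a primitive root.
g = 4: gcd(4, 698) = 2 > 1, not a unit — skip.
g = 5: 5^174 ≡ 1 — hits 1, so not a primitive root.
g = 6: gcd(6, 698) = 2 > 1, not a unit — skip.
g = 7: 7^174 ≡ 697; 7^116 ≡ 575; 7^12 ≡ 249 — none is 1, so 7 is a primitive root.
Hence the least primitive root of 698 is 7.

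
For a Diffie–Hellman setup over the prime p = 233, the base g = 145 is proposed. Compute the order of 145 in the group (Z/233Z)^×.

232

By Lagrange's theorem, ord_233(145) divides φ(233) = 233 − 1 = 232 = 2^3 · 29.
Divisors of 232: 1, 2, 4, 8, 29, 58, 116, 232.
Compute 145^d (mod 233) for the divisors d until we hit 1:
145^1 ≡ 145 (mod 233)
145^2 ≡ 55 (mod 233)
145^4 ≡ 229 (mod 233)
145^8 ≡ 16 (mod 233)
145^29 ≡ 221 (mod 233)
145^58 ≡ 144 (mod 233)
145^116 ≡ 232 (mod 233)
145^232 ≡ 1 (mod 233) ✓
Therefore the multiplicative order of 145 modulo 233 is 232.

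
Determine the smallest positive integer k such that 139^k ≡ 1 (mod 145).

14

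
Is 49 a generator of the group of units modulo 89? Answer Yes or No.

φ(89) = 89 − 1 = 88 = 2^3 · 11.
Test 49^(88/q) mod 89 for each prime factor q of 88:
49^44 ≡ 1 (mod 89)  [q = 2: ≡ 1 ✗]
49^8 ≡ 16 (mod 89)  [q = 11: ≢ 1 ✓]
The check at q = 2 fails, so 49 generates a proper subgroup.

No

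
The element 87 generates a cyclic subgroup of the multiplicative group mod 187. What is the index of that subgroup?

20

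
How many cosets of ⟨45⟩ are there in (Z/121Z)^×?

10

The order of 45 must divide φ(121) = φ(11^2) = 11·(11−1) = 110 = 2 · 5 · 11.
Divisors of 110: 1, 2, 5, 10, 11, 22, 55, 110.
Check 45^d mod 121 for each divisor in increasing order:
45^1 ≡ 45 (mod 121)
45^2 ≡ 89 (mod 121)
45^5 ≡ 100 (mod 121)
45^10 ≡ 78 (mod 121)
45^11 ≡ 1 (mod 121) ✓
So ord_121(45) = 11, hence |⟨45⟩| = 11.
[(Z/121Z)^× : ⟨45⟩] = 110/11 = 10.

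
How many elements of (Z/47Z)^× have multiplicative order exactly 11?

φ(47) = 47 − 1 = 46 = 2 · 23.
In a cyclic group of order 46, there are φ(d) elements of order d for each divisor d of 46, and zero for non-divisors.
Here 46 is not a multiple of 11, so there are no elements of order 11.

0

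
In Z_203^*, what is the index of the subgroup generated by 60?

The order of 60 must divide φ(203) = φ(7·29) = (7−1)·(29−1) = 6·28 = 168 = 2^3 · 3 · 7.
Divisors of 168: 1, 2, 3, 4, 6, 7, 8, 12, 14, 21, 24, 28, 42, 56, 84, 168.
Evaluate successive powers at the divisors of 168:
60^1 ≡ 60 (mod 203)
60^2 ≡ 149 (mod 203)
60^3 ≡ 8 (mod 203)
60^4 ≡ 74 (mod 203)
60^6 ≡ 64 (mod 203)
60^7 ≡ 186 (mod 203)
60^8 ≡ 198 (mod 203)
60^12 ≡ 36 (mod 203)
60^14 ≡ 86 (mod 203)
60^21 ≡ 162 (mod 203)
60^24 ≡ 78 (mod 203)
60^28 ≡ 88 (mod 203)
60^42 ≡ 57 (mod 203)
60^56 ≡ 30 (mod 203)
60^84 ≡ 1 (mod 203) ✓
The order of 60 is 84, so the subgroup it generates has 84 elements.
The index is φ(203) / ord(60) = 168 / 84 = 2.

2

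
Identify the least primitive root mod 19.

2

φ(19) = 19 − 1 = 18 = 2 · 3^2.
g is a primitive root iff g^(18/q) ≢ 1 (mod 19) for each prime q ∈ {2, 3}.
g = 2: 2^9 ≡ 18; 2^6 ≡ 7 — none is 1, so 2 is a primitive root.
So 2 is the smallest generator of (Z/19Z)^×.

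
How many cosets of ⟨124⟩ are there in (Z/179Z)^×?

2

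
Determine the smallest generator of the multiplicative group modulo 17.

φ(17) = 17 − 1 = 16 = 2^4.
Test candidates g = 2, 3, … against the prime factors q ∈ {2} of φ(17): g is a generator iff g^(16/q) ≢ 1 for every such q.
g = 2: 2^8 ≡ 1 — hits 1, so not a primitive root.
g = 3: 3^8 ≡ 16 — none is 1, so 3 is a primitive root.
So 3 is the smallest generator of (Z/17Z)^×.

3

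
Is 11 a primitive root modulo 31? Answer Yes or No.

Yes

φ(31) = 31 − 1 = 30 = 2 · 3 · 5.
Test 11^(30/q) mod 31 for each prime factor q of 30:
11^15 ≡ 30 (mod 31)  [q = 2: ≢ 1 ✓]
11^10 ≡ 5 (mod 31)  [q = 3: ≢ 1 ✓]
11^6 ≡ 4 (mod 31)  [q = 5: ≢ 1 ✓]
None equal 1, so ord_31(11) = 30: 11 is a primitive root.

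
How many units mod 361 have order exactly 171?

φ(361) = φ(19^2) = 19·(19−1) = 342 = 2 · 3^2 · 19.
(Z/361Z)^× is cyclic (|G| = 342); a cyclic group of order m has exactly φ(d) elements of each order d | m, and none otherwise.
171 = 3^2 · 19 divides 342, and φ(171) = 108.

108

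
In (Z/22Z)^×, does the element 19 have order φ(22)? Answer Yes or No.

φ(22) = φ(2)·φ(11) = 1·10 = 10 = 2 · 5.
It suffices to check that the order of 19 is not a proper divisor of 10: compute 19^(10/q) for q ∈ {2, 5}.
19^5 ≡ 21 (mod 22)  [q = 2: ≢ 1 ✓]
19^2 ≡ 9 (mod 22)  [q = 5: ≢ 1 ✓]
None equal 1, so ord_22(19) = 10: 19 is a primitive root.

Yes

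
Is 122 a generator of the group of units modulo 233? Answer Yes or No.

Yes

φ(233) = 233 − 1 = 232 = 2^3 · 29.
Test 122^(232/q) mod 233 for each prime factor q of 232:
122^116 ≡ 232 (mod 233)  [q = 2: ≢ 1 ✓]
122^8 ≡ 2 (mod 233)  [q = 29: ≢ 1 ✓]
None equal 1, so ord_233(122) = 232: 122 is a primitive root.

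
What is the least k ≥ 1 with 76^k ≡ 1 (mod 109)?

4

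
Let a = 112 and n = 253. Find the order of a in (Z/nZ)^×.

110

By Lagrange's theorem, ord_253(112) divides φ(253) = φ(11·23) = (11−1)·(23−1) = 10·22 = 220 = 2^2 · 5 · 11.
Divisors of 220: 1, 2, 4, 5, 10, 11, 20, 22, 44, 55, 110, 220.
Evaluate successive powers at the divisors of 220:
112^1 ≡ 112 (mod 253)
112^2 ≡ 147 (mod 253)
112^4 ≡ 104 (mod 253)
112^5 ≡ 10 (mod 253)
112^10 ≡ 100 (mod 253)
112^11 ≡ 68 (mod 253)
112^20 ≡ 133 (mod 253)
112^22 ≡ 70 (mod 253)
112^44 ≡ 93 (mod 253)
112^55 ≡ 252 (mod 253)
112^110 ≡ 1 (mod 253) ✓
Hence ord(112) = 110.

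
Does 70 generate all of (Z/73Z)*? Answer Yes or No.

φ(73) = 73 − 1 = 72 = 2^3 · 3^2.
70 is a primitive root mod 73 iff 70^(φ(73)/q) ≢ 1 for every prime q | φ(73), i.e. q ∈ {2, 3}.
70^36 ≡ 1 (mod 73)  [q = 2: ≡ 1 ✗]
70^24 ≡ 1 (mod 73)  [q = 3: ≡ 1 ✗]
The check at q = 2 fails, so 70 generates a proper subgroup.

No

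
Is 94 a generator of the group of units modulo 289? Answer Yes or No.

No

φ(289) = φ(17^2) = 17·(17−1) = 272 = 2^4 · 17.
Test 94^(272/q) mod 289 for each prime factor q of 272:
94^136 ≡ 1 (mod 289)  [q = 2: ≡ 1 ✗]
94^16 ≡ 171 (mod 289)  [q = 17: ≢ 1 ✓]
The check at q = 2 fails, so 94 generates a proper subgroup.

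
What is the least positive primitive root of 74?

φ(74) = φ(2)·φ(37) = 1·36 = 36 = 2^2 · 3^2.
g is a primitive root iff g^(36/q) ≢ 1 (mod 74) for each prime q ∈ {2, 3}.
g = 2: gcd(2, 74) = 2 > 1, not a unit — skip.
g = 3: 3^18 ≡ 1 — hits 1, so not a primitive root.
g = 4: gcd(4, 74) = 2 > 1, not a unit — skip.
g = 5: 5^18 ≡ 73; 5^12 ≡ 47 — none is 1, so 5 is a primitive root.
So 5 is the smallest generator of (Z/74Z)^×.

5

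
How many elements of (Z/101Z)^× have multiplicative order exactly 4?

2

φ(101) = 101 − 1 = 100 = 2^2 · 5^2.
In a cyclic group of order 100, there are φ(d) elements of order d for each divisor d of 100, and zero for non-divisors.
4 = 2^2 divides 100, and φ(4) = 2.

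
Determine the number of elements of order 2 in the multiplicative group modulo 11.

1

φ(11) = 11 − 1 = 10 = 2 · 5.
In a cyclic group of order 10, there are φ(d) elements of order d for each divisor d of 10, and zero for non-divisors.
2 | 10, and φ(2) = 2 − 1 = 1.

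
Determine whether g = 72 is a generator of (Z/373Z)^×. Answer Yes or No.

Yes

φ(373) = 373 − 1 = 372 = 2^2 · 3 · 31.
72 is a primitive root mod 373 iff 72^(φ(373)/q) ≢ 1 for every prime q | φ(373), i.e. q ∈ {2, 3, 31}.
72^186 ≡ 372 (mod 373)  [q = 2: ≢ 1 ✓]
72^124 ≡ 88 (mod 373)  [q = 3: ≢ 1 ✓]
72^12 ≡ 189 (mod 373)  [q = 31: ≢ 1 ✓]
Every test exponent gives a nontrivial residue, hence 72 generates the full group.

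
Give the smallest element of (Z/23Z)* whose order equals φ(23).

5

φ(23) = 23 − 1 = 22 = 2 · 11.
Test candidates g = 2, 3, … against the prime factors q ∈ {2, 11} of φ(23): g is a generator iff g^(22/q) ≢ 1 for every such q.
g = 2: 2^11 ≡ 1 — hits 1, so not a primitive root.
g = 3: 3^11 ≡ 1 — hits 1, so not a primitive root.
g = 4: 4^11 ≡ 1 — hits 1, so not a primitive root.
g = 5: 5^11 ≡ 22; 5^2 ≡ 2 — none is 1, so 5 is a primitive root.
Hence the least primitive root of 23 is 5.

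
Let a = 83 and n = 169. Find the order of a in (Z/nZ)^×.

By Lagrange's theorem, ord_169(83) divides φ(169) = φ(13^2) = 13·(13−1) = 156 = 2^2 · 3 · 13.
Divisors of 156: 1, 2, 3, 4, 6, 12, 13, 26, 39, 52, 78, 156.
Evaluate successive powers at the divisors of 156:
83^1 ≡ 83
83^2 ≡ 129
83^3 ≡ 60
83^4 ≡ 79
83^6 ≡ 51
83^12 ≡ 66
83^13 ≡ 70
83^26 ≡ 168
83^39 ≡ 99
83^52 ≡ 1
The smallest such exponent is 52, so the order of 83 is 52.

52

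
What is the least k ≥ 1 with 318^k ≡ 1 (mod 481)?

36

The order of 318 must divide φ(481) = φ(13·37) = (13−1)·(37−1) = 12·36 = 432 = 2^4 · 3^3.
Divisors of 432: 1, 2, 3, 4, 6, 8, 9, 12, 16, 18, 24, 27, 36, 48, 54, 72, 108, 144, 216, 432.
Evaluate successive powers at the divisors of 432:
318^1 ≡ 318
318^2 ≡ 114
318^3 ≡ 177
318^4 ≡ 9
318^6 ≡ 64
318^8 ≡ 81
318^9 ≡ 265
318^12 ≡ 248
318^16 ≡ 308
318^18 ≡ 480
318^24 ≡ 417
318^27 ≡ 216
318^36 ≡ 1
Hence ord(318) = 36.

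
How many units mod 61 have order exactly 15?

φ(61) = 61 − 1 = 60 = 2^2 · 3 · 5.
(Z/61Z)^× is cyclic (|G| = 60); a cyclic group of order m has exactly φ(d) elements of each order d | m, and none otherwise.
15 = 3 · 5 divides 60, and φ(15) = 8.

8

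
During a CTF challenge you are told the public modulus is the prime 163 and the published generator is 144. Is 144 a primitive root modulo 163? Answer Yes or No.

φ(163) = 163 − 1 = 162 = 2 · 3^4.
It suffices to check that the order of 144 is not a proper divisor of 162: compute 144^(162/q) for q ∈ {2, 3}.
144^81 ≡ 1 (mod 163)  [q = 2: ≡ 1 ✗]
144^54 ≡ 58 (mod 163)  [q = 3: ≢ 1 ✓]
144^81 ≡ 1 shows ord(144) | 81, strictly less than φ(163); not a primitive root.

No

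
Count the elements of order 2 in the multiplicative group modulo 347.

1

φ(347) = 347 − 1 = 346 = 2 · 173.
(Z/347Z)^× is cyclic (|G| = 346); a cyclic group of order m has exactly φ(d) elements of each order d | m, and none otherwise.
2 | 346, and φ(2) = 2 − 1 = 1.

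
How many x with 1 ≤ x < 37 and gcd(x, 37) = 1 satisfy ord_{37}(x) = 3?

2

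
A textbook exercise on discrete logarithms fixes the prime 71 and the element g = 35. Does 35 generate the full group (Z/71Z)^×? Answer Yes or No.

φ(71) = 71 − 1 = 70 = 2 · 5 · 7.
35 is a primitive root mod 71 iff 35^(φ(71)/q) ≢ 1 for every prime q | φ(71), i.e. q ∈ {2, 5, 7}.
35^35 ≡ 70 (mod 71)  [q = 2: ≢ 1 ✓]
35^14 ≡ 25 (mod 71)  [q = 5: ≢ 1 ✓]
35^10 ≡ 45 (mod 71)  [q = 7: ≢ 1 ✓]
Every test exponent gives a nontrivial residue, hence 35 generates the full group.

Yes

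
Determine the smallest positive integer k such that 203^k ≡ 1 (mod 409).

The order of 203 must divide φ(409) = 409 − 1 = 408 = 2^3 · 3 · 17.
Divisors of 408: 1, 2, 3, 4, 6, 8, 12, 17, 24, 34, 51, 68, 102, 136, 204, 408.
Evaluate successive powers at the divisors of 408:
203^1 ≡ 203 (mod 409)
203^2 ≡ 309 (mod 409)
203^3 ≡ 150 (mod 409)
203^4 ≡ 184 (mod 409)
203^6 ≡ 5 (mod 409)
203^8 ≡ 318 (mod 409)
203^12 ≡ 25 (mod 409)
203^17 ≡ 53 (mod 409)
203^24 ≡ 216 (mod 409)
203^34 ≡ 355 (mod 409)
203^51 ≡ 1 (mod 409) ✓
So ord_409(203) = 51.

51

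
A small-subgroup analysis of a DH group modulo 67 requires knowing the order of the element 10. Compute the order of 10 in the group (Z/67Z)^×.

By Lagrange's theorem, ord_67(10) divides φ(67) = 67 − 1 = 66 = 2 · 3 · 11.
Divisors of 66: 1, 2, 3, 6, 11, 22, 33, 66.
Test each divisor d:
10^1 ≡ 10
10^2 ≡ 33
10^3 ≡ 62
10^6 ≡ 25
10^11 ≡ 29
10^22 ≡ 37
10^33 ≡ 1
Hence ord(10) = 33.

33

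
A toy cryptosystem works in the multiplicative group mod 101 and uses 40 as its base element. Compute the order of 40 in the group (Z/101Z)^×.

100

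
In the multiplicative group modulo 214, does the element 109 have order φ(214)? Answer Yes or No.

φ(214) = φ(2)·φ(107) = 1·106 = 106 = 2 · 53.
An element g generates (Z/214Z)^× iff g^(106/q) ≢ 1 (mod 214) for each prime q ∈ {2, 53}.
109^53 ≡ 213 (mod 214)  [q = 2: ≢ 1 ✓]
109^2 ≡ 111 (mod 214)  [q = 53: ≢ 1 ✓]
Every test exponent gives a nontrivial residue, hence 109 generates the full group.

Yes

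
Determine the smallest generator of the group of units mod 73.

5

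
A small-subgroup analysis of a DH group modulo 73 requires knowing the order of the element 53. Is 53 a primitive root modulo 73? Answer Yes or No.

Yes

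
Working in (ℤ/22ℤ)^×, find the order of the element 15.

ord(15) | φ(22) = φ(2)·φ(11) = 1·10 = 10 = 2 · 5.
Divisors of 10: 1, 2, 5, 10.
Evaluate successive powers at the divisors of 10:
15^1 ≡ 15 (mod 22)
15^2 ≡ 5 (mod 22)
15^5 ≡ 1 (mod 22) ✓
So ord_22(15) = 5.

5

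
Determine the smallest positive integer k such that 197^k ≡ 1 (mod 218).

54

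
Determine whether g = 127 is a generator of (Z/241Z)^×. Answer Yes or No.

φ(241) = 241 − 1 = 240 = 2^4 · 3 · 5.
An element g generates (Z/241Z)^× iff g^(240/q) ≢ 1 (mod 241) for each prime q ∈ {2, 3, 5}.
127^120 ≡ 240 (mod 241)  [q = 2: ≢ 1 ✓]
127^80 ≡ 15 (mod 241)  [q = 3: ≢ 1 ✓]
127^48 ≡ 87 (mod 241)  [q = 5: ≢ 1 ✓]
None equal 1, so ord_241(127) = 240: 127 is a primitive root.

Yes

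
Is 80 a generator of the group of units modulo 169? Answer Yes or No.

φ(169) = φ(13^2) = 13·(13−1) = 156 = 2^2 · 3 · 13.
An element g generates (Z/169Z)^× iff g^(156/q) ≢ 1 (mod 169) for each prime q ∈ {2, 3, 13}.
80^78 ≡ 168 (mod 169)  [q = 2: ≢ 1 ✓]
80^52 ≡ 146 (mod 169)  [q = 3: ≢ 1 ✓]
80^12 ≡ 1 (mod 169)  [q = 13: ≡ 1 ✗]
80^12 ≡ 1 shows ord(80) | 12, strictly less than φ(169); not a primitive root.

No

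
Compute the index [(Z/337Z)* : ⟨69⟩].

3

By Lagrange's theorem, ord_337(69) divides φ(337) = 337 − 1 = 336 = 2^4 · 3 · 7.
Divisors of 336: 1, 2, 3, 4, 6, 7, 8, 12, 14, 16, 21, 24, 28, 42, 48, 56, 84, 112, 168, 336.
Test each divisor d:
69^1 ≡ 69 (mod 337)
69^2 ≡ 43 (mod 337)
69^3 ≡ 271 (mod 337)
69^4 ≡ 164 (mod 337)
69^6 ≡ 312 (mod 337)
69^7 ≡ 297 (mod 337)
69^8 ≡ 273 (mod 337)
69^12 ≡ 288 (mod 337)
69^14 ≡ 252 (mod 337)
69^16 ≡ 52 (mod 337)
69^21 ≡ 30 (mod 337)
69^24 ≡ 42 (mod 337)
69^28 ≡ 148 (mod 337)
69^42 ≡ 226 (mod 337)
69^48 ≡ 79 (mod 337)
69^56 ≡ 336 (mod 337)
69^84 ≡ 189 (mod 337)
69^112 ≡ 1 (mod 337) ✓
Thus |⟨69⟩| = ord(69) = 112.
Index = |(Z/337Z)^×| / |⟨69⟩| = 336 / 112 = 3.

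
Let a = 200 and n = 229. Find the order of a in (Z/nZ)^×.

ord(200) | φ(229) = 229 − 1 = 228 = 2^2 · 3 · 19.
Divisors of 228: 1, 2, 3, 4, 6, 12, 19, 38, 57, 76, 114, 228.
Test each divisor d:
200^1 ≡ 200 (mod 229)
200^2 ≡ 154 (mod 229)
200^3 ≡ 114 (mod 229)
200^4 ≡ 129 (mod 229)
200^6 ≡ 172 (mod 229)
200^12 ≡ 43 (mod 229)
200^19 ≡ 89 (mod 229)
200^38 ≡ 135 (mod 229)
200^57 ≡ 107 (mod 229)
200^76 ≡ 134 (mod 229)
200^114 ≡ 228 (mod 229)
200^228 ≡ 1 (mod 229) ✓
Therefore the multiplicative order of 200 modulo 229 is 228.

228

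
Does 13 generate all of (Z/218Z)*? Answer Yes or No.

Yes

φ(218) = φ(2)·φ(109) = 1·108 = 108 = 2^2 · 3^3.
13 is a primitive root mod 218 iff 13^(φ(218)/q) ≢ 1 for every prime q | φ(218), i.e. q ∈ {2, 3}.
13^54 ≡ 217 (mod 218)  [q = 2: ≢ 1 ✓]
13^36 ≡ 63 (mod 218)  [q = 3: ≢ 1 ✓]
Every test exponent gives a nontrivial residue, hence 13 generates the full group.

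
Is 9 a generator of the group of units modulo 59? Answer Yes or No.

No

φ(59) = 59 − 1 = 58 = 2 · 29.
9 is a primitive root mod 59 iff 9^(φ(59)/q) ≢ 1 for every prime q | φ(59), i.e. q ∈ {2, 29}.
9^29 ≡ 1 (mod 59)  [q = 2: ≡ 1 ✗]
9^2 ≡ 22 (mod 59)  [q = 29: ≢ 1 ✓]
Since 9^29 ≡ 1, the order of 9 divides 29 < 58, so 9 is not a primitive root.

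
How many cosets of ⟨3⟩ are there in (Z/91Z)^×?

By Lagrange's theorem, ord_91(3) divides φ(91) = φ(7·13) = (7−1)·(13−1) = 6·12 = 72 = 2^3 · 3^2.
Divisors of 72: 1, 2, 3, 4, 6, 8, 9, 12, 18, 24, 36, 72.
Check 3^d mod 91 for each divisor in increasing order:
3^1 ≡ 3
3^2 ≡ 9
3^3 ≡ 27
3^4 ≡ 81
3^6 ≡ 1
The order of 3 is 6, so the subgroup it generates has 6 elements.
Index = |(Z/91Z)^×| / |⟨3⟩| = 72 / 6 = 12.

12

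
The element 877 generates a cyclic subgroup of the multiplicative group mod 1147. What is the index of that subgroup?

By Lagrange's theorem, ord_1147(877) divides φ(1147) = φ(31·37) = (31−1)·(37−1) = 30·36 = 1080 = 2^3 · 3^3 · 5.
Divisors of 1080: 1, 2, 3, 4, 5, 6, 8, 9, 10, 12, 15, 18, 20, 24, 27, 30, 36, 40, 45, 54, 60, 72, 90, 108, 120, 135, 180, 216, 270, 360, 540, 1080.
Test each divisor d:
877^1 ≡ 877 (mod 1147)
877^2 ≡ 639 (mod 1147)
877^3 ≡ 667 (mod 1147)
877^4 ≡ 1136 (mod 1147)
877^5 ≡ 676 (mod 1147)
877^6 ≡ 1000 (mod 1147)
877^8 ≡ 121 (mod 1147)
877^9 ≡ 593 (mod 1147)
877^10 ≡ 470 (mod 1147)
877^12 ≡ 963 (mod 1147)
877^15 ≡ 1 (mod 1147) ✓
Thus |⟨877⟩| = ord(877) = 15.
The index is φ(1147) / ord(877) = 1080 / 15 = 72.

72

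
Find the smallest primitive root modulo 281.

3

φ(281) = 281 − 1 = 280 = 2^3 · 5 · 7.
g is a primitive root iff g^(280/q) ≢ 1 (mod 281) for each prime q ∈ {2, 5, 7}.
g = 2: 2^140 ≡ 1 — hits 1, so not a primitive root.
g = 3: 3^140 ≡ 280; 3^56 ≡ 86; 3^40 ≡ 249 — none is 1, so 3 is a primitive root.
So 3 is the smallest generator of (Z/281Z)^×.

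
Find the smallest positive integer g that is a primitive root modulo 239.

φ(239) = 239 − 1 = 238 = 2 · 7 · 17.
Test candidates g = 2, 3, … against the prime factors q ∈ {2, 7, 17} of φ(239): g is a generator iff g^(238/q) ≢ 1 for every such q.
g = 2: 2^119 ≡ 1 — hits 1, so not a primitive root.
g = 3: 3^119 ≡ 1 — hits 1, so not a primitive root.
g = 4: 4^119 ≡ 1 — hits 1, so not a primitive root.
g = 5: 5^119 ≡ 1 — hits 1, so not a primitive root.
g = 6: 6^119 ≡ 1 — hits 1, so not a primitive root.
g = 7: 7^119 ≡ 238; 7^34 ≡ 24; 7^14 ≡ 211 — none is 1, so 7 is a primitive root.
Hence the least primitive root of 239 is 7.

7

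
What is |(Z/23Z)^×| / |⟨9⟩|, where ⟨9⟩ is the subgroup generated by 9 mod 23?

2

By Lagrange's theorem, ord_23(9) divides φ(23) = 23 − 1 = 22 = 2 · 11.
Divisors of 22: 1, 2, 11, 22.
Check 9^d mod 23 for each divisor in increasing order:
9^1 ≡ 9 (mod 23)
9^2 ≡ 12 (mod 23)
9^11 ≡ 1 (mod 23) ✓
The order of 9 is 11, so the subgroup it generates has 11 elements.
The index is φ(23) / ord(9) = 22 / 11 = 2.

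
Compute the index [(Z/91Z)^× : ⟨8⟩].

18

ord(8) | φ(91) = φ(7·13) = (7−1)·(13−1) = 6·12 = 72 = 2^3 · 3^2.
Divisors of 72: 1, 2, 3, 4, 6, 8, 9, 12, 18, 24, 36, 72.
Compute 8^d (mod 91) for the divisors d until we hit 1:
8^1 ≡ 8 (mod 91)
8^2 ≡ 64 (mod 91)
8^3 ≡ 57 (mod 91)
8^4 ≡ 1 (mod 91) ✓
The order of 8 is 4, so the subgroup it generates has 4 elements.
[(Z/91Z)^× : ⟨8⟩] = 72/4 = 18.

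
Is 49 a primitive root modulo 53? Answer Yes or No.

φ(53) = 53 − 1 = 52 = 2^2 · 13.
Test 49^(52/q) mod 53 for each prime factor q of 52:
49^26 ≡ 1 (mod 53)  [q = 2: ≡ 1 ✗]
49^4 ≡ 44 (mod 53)  [q = 13: ≢ 1 ✓]
Since 49^26 ≡ 1, the order of 49 divides 26 < 52, so 49 is not a primitive root.

No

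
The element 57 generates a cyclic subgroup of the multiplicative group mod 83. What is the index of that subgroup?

1

Since 57 ∈ (Z/83Z)^×, its order divides φ(83) = 83 − 1 = 82 = 2 · 41.
Divisors of 82: 1, 2, 41, 82.
Check 57^d mod 83 for each divisor in increasing order:
57^1 ≡ 57 (mod 83)
57^2 ≡ 12 (mod 83)
57^41 ≡ 82 (mod 83)
57^82 ≡ 1 (mod 83) ✓
The order of 57 is 82, so the subgroup it generates has 82 elements.
[(Z/83Z)^× : ⟨57⟩] = 82/82 = 1.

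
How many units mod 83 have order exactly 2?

φ(83) = 83 − 1 = 82 = 2 · 41.
(Z/83Z)^× is cyclic (|G| = 82); a cyclic group of order m has exactly φ(d) elements of each order d | m, and none otherwise.
2 | 82, and φ(2) = 2 − 1 = 1.

1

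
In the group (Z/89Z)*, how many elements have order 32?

0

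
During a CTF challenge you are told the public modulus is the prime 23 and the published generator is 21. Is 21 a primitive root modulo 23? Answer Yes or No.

Yes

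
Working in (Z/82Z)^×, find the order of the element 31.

The order of 31 must divide φ(82) = φ(2)·φ(41) = 1·40 = 40 = 2^3 · 5.
Divisors of 40: 1, 2, 4, 5, 8, 10, 20, 40.
Evaluate successive powers at the divisors of 40:
31^1 ≡ 31 (mod 82)
31^2 ≡ 59 (mod 82)
31^4 ≡ 37 (mod 82)
31^5 ≡ 81 (mod 82)
31^8 ≡ 57 (mod 82)
31^10 ≡ 1 (mod 82) ✓
Hence ord(31) = 10.

10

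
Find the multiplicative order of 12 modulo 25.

The order of 12 must divide φ(25) = φ(5^2) = 5·(5−1) = 20 = 2^2 · 5.
Divisors of 20: 1, 2, 4, 5, 10, 20.
Evaluate successive powers at the divisors of 20:
12^1 ≡ 12
12^2 ≡ 19
12^4 ≡ 11
12^5 ≡ 7
12^10 ≡ 24
12^20 ≡ 1
Therefore the multiplicative order of 12 modulo 25 is 20.

20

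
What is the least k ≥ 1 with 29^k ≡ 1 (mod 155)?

By Lagrange's theorem, ord_155(29) divides φ(155) = φ(5·31) = (5−1)·(31−1) = 4·30 = 120 = 2^3 · 3 · 5.
Divisors of 120: 1, 2, 3, 4, 5, 6, 8, 10, 12, 15, 20, 24, 30, 40, 60, 120.
Test each divisor d:
29^1 ≡ 29 (mod 155)
29^2 ≡ 66 (mod 155)
29^3 ≡ 54 (mod 155)
29^4 ≡ 16 (mod 155)
29^5 ≡ 154 (mod 155)
29^6 ≡ 126 (mod 155)
29^8 ≡ 101 (mod 155)
29^10 ≡ 1 (mod 155) ✓
Therefore the multiplicative order of 29 modulo 155 is 10.

10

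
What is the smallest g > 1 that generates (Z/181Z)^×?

2

φ(181) = 181 − 1 = 180 = 2^2 · 3^2 · 5.
g is a primitive root iff g^(180/q) ≢ 1 (mod 181) for each prime q ∈ {2, 3, 5}.
g = 2: 2^90 ≡ 180; 2^60 ≡ 48; 2^36 ≡ 59 — none is 1, so 2 is a primitive root.
So 2 is the smallest generator of (Z/181Z)^×.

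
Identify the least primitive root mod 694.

φ(694) = φ(2)·φ(347) = 1·346 = 346 = 2 · 173.
Test candidates g = 2, 3, … against the prime factors q ∈ {2, 173} of φ(694): g is a generator iff g^(346/q) ≢ 1 for every such q.
g = 2: gcd(2, 694) = 2 > 1, not a unit — skip.
g = 3: 3^173 ≡ 1 — hits 1, so not a primitive root.
g = 4: gcd(4, 694) = 2 > 1, not a unit — skip.
g = 5: 5^173 ≡ 693; 5^2 ≡ 25 — none is 1, so 5 is a primitive root.
So 5 is the smallest generator of (Z/694Z)^×.

5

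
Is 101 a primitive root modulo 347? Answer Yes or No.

Yes

φ(347) = 347 − 1 = 346 = 2 · 173.
It suffices to check that the order of 101 is not a proper divisor of 346: compute 101^(346/q) for q ∈ {2, 173}.
101^173 ≡ 346 (mod 347)  [q = 2: ≢ 1 ✓]
101^2 ≡ 138 (mod 347)  [q = 173: ≢ 1 ✓]
None equal 1, so ord_347(101) = 346: 101 is a primitive root.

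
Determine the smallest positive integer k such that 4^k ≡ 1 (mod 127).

7

ord(4) | φ(127) = 127 − 1 = 126 = 2 · 3^2 · 7.
Divisors of 126: 1, 2, 3, 6, 7, 9, 14, 18, 21, 42, 63, 126.
Check 4^d mod 127 for each divisor in increasing order:
4^1 ≡ 4 (mod 127)
4^2 ≡ 16 (mod 127)
4^3 ≡ 64 (mod 127)
4^6 ≡ 32 (mod 127)
4^7 ≡ 1 (mod 127) ✓
The smallest such exponent is 7, so the order of 4 is 7.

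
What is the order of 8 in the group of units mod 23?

Since 8 ∈ (Z/23Z)^×, its order divides φ(23) = 23 − 1 = 22 = 2 · 11.
Divisors of 22: 1, 2, 11, 22.
Check 8^d mod 23 for each divisor in increasing order:
8^1 ≡ 8
8^2 ≡ 18
8^11 ≡ 1
Therefore the multiplicative order of 8 modulo 23 is 11.

11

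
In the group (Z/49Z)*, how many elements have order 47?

φ(49) = φ(7^2) = 7·(7−1) = 42 = 2 · 3 · 7.
(Z/49Z)^× is cyclic (|G| = 42); a cyclic group of order m has exactly φ(d) elements of each order d | m, and none otherwise.
Since 47 ∤ 42, the count is 0.

0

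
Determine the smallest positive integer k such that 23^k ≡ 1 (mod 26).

6

The order of 23 must divide φ(26) = φ(2)·φ(13) = 1·12 = 12 = 2^2 · 3.
Divisors of 12: 1, 2, 3, 4, 6, 12.
Test each divisor d:
23^1 ≡ 23 (mod 26)
23^2 ≡ 9 (mod 26)
23^3 ≡ 25 (mod 26)
23^4 ≡ 3 (mod 26)
23^6 ≡ 1 (mod 26) ✓
So ord_26(23) = 6.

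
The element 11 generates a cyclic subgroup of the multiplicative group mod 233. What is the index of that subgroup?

1

By Lagrange's theorem, ord_233(11) divides φ(233) = 233 − 1 = 232 = 2^3 · 29.
Divisors of 232: 1, 2, 4, 8, 29, 58, 116, 232.
Test each divisor d:
11^1 ≡ 11 (mod 233)
11^2 ≡ 121 (mod 233)
11^4 ≡ 195 (mod 233)
11^8 ≡ 46 (mod 233)
11^29 ≡ 12 (mod 233)
11^58 ≡ 144 (mod 233)
11^116 ≡ 232 (mod 233)
11^232 ≡ 1 (mod 233) ✓
So ord_233(11) = 232, hence |⟨11⟩| = 232.
Index = |(Z/233Z)^×| / |⟨11⟩| = 232 / 232 = 1.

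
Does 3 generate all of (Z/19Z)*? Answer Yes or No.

Yes

φ(19) = 19 − 1 = 18 = 2 · 3^2.
3 is a primitive root mod 19 iff 3^(φ(19)/q) ≢ 1 for every prime q | φ(19), i.e. q ∈ {2, 3}.
3^9 ≡ 18 (mod 19)  [q = 2: ≢ 1 ✓]
3^6 ≡ 7 (mod 19)  [q = 3: ≢ 1 ✓]
None equal 1, so ord_19(3) = 18: 3 is a primitive root.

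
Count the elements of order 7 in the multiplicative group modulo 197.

6

φ(197) = 197 − 1 = 196 = 2^2 · 7^2.
(Z/197Z)^× is cyclic (|G| = 196); a cyclic group of order m has exactly φ(d) elements of each order d | m, and none otherwise.
7 | 196, and φ(7) = 7 − 1 = 6.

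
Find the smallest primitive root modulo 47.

5

φ(47) = 47 − 1 = 46 = 2 · 23.
g is a primitive root iff g^(46/q) ≢ 1 (mod 47) for each prime q ∈ {2, 23}.
g = 2: 2^23 ≡ 1 — hits 1, so not a primitive root.
g = 3: 3^23 ≡ 1 — hits 1, so not a primitive root.
g = 4: 4^23 ≡ 1 — hits 1, so not a primitive root.
g = 5: 5^23 ≡ 46; 5^2 ≡ 25 — none is 1, so 5 is a primitive root.
So 5 is the smallest generator of (Z/47Z)^×.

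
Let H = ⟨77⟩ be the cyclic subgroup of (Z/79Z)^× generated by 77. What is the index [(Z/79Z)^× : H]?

1

Since 77 ∈ (Z/79Z)^×, its order divides φ(79) = 79 − 1 = 78 = 2 · 3 · 13.
Divisors of 78: 1, 2, 3, 6, 13, 26, 39, 78.
Evaluate successive powers at the divisors of 78:
77^1 ≡ 77
77^2 ≡ 4
77^3 ≡ 71
77^6 ≡ 64
77^13 ≡ 24
77^26 ≡ 23
77^39 ≡ 78
77^78 ≡ 1
Thus |⟨77⟩| = ord(77) = 78.
Index = |(Z/79Z)^×| / |⟨77⟩| = 78 / 78 = 1.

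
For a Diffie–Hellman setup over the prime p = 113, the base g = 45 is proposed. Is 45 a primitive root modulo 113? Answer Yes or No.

Yes

φ(113) = 113 − 1 = 112 = 2^4 · 7.
It suffices to check that the order of 45 is not a proper divisor of 112: compute 45^(112/q) for q ∈ {2, 7}.
45^56 ≡ 112 (mod 113)  [q = 2: ≢ 1 ✓]
45^16 ≡ 49 (mod 113)  [q = 7: ≢ 1 ✓]
None equal 1, so ord_113(45) = 112: 45 is a primitive root.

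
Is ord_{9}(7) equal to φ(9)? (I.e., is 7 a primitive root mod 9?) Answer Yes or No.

No

φ(9) = φ(3^2) = 3·(3−1) = 6 = 2 · 3.
Test 7^(6/q) mod 9 for each prime factor q of 6:
7^3 ≡ 1 (mod 9)  [q = 2: ≡ 1 ✗]
7^2 ≡ 4 (mod 9)  [q = 3: ≢ 1 ✓]
Since 7^3 ≡ 1, the order of 7 divides 3 < 6, so 7 is not a primitive root.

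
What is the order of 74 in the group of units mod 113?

112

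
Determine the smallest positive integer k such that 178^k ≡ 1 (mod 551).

42

Since 178 ∈ (Z/551Z)^×, its order divides φ(551) = φ(19·29) = (19−1)·(29−1) = 18·28 = 504 = 2^3 · 3^2 · 7.
Divisors of 504: 1, 2, 3, 4, 6, 7, 8, 9, 12, 14, 18, 21, 24, 28, 36, 42, 56, 63, 72, 84, 126, 168, 252, 504.
Evaluate successive powers at the divisors of 504:
178^1 ≡ 178 (mod 551)
178^2 ≡ 277 (mod 551)
178^3 ≡ 267 (mod 551)
178^4 ≡ 140 (mod 551)
178^6 ≡ 210 (mod 551)
178^7 ≡ 463 (mod 551)
178^8 ≡ 315 (mod 551)
178^9 ≡ 419 (mod 551)
178^12 ≡ 20 (mod 551)
178^14 ≡ 30 (mod 551)
178^18 ≡ 343 (mod 551)
178^21 ≡ 115 (mod 551)
178^24 ≡ 400 (mod 551)
178^28 ≡ 349 (mod 551)
178^36 ≡ 286 (mod 551)
178^42 ≡ 1 (mod 551) ✓
Hence ord(178) = 42.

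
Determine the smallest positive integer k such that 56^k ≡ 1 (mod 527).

Since 56 ∈ (Z/527Z)^×, its order divides φ(527) = φ(17·31) = (17−1)·(31−1) = 16·30 = 480 = 2^5 · 3 · 5.
Divisors of 480: 1, 2, 3, 4, 5, 6, 8, 10, 12, 15, 16, 20, 24, 30, 32, 40, 48, 60, 80, 96, 120, 160, 240, 480.
Evaluate successive powers at the divisors of 480:
56^1 ≡ 56 (mod 527)
56^2 ≡ 501 (mod 527)
56^3 ≡ 125 (mod 527)
56^4 ≡ 149 (mod 527)
56^5 ≡ 439 (mod 527)
56^6 ≡ 342 (mod 527)
56^8 ≡ 67 (mod 527)
56^10 ≡ 366 (mod 527)
56^12 ≡ 497 (mod 527)
56^15 ≡ 466 (mod 527)
56^16 ≡ 273 (mod 527)
56^20 ≡ 98 (mod 527)
56^24 ≡ 373 (mod 527)
56^30 ≡ 32 (mod 527)
56^32 ≡ 222 (mod 527)
56^40 ≡ 118 (mod 527)
56^48 ≡ 1 (mod 527) ✓
The smallest such exponent is 48, so the order of 56 is 48.

48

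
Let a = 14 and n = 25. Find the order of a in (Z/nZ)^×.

10

The order of 14 must divide φ(25) = φ(5^2) = 5·(5−1) = 20 = 2^2 · 5.
Divisors of 20: 1, 2, 4, 5, 10, 20.
Check 14^d mod 25 for each divisor in increasing order:
14^1 ≡ 14 (mod 25)
14^2 ≡ 21 (mod 25)
14^4 ≡ 16 (mod 25)
14^5 ≡ 24 (mod 25)
14^10 ≡ 1 (mod 25) ✓
Therefore the multiplicative order of 14 modulo 25 is 10.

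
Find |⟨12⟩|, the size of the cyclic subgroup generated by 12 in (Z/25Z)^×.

20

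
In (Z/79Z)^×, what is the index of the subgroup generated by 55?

By Lagrange's theorem, ord_79(55) divides φ(79) = 79 − 1 = 78 = 2 · 3 · 13.
Divisors of 78: 1, 2, 3, 6, 13, 26, 39, 78.
Check 55^d mod 79 for each divisor in increasing order:
55^1 ≡ 55 (mod 79)
55^2 ≡ 23 (mod 79)
55^3 ≡ 1 (mod 79) ✓
Thus |⟨55⟩| = ord(55) = 3.
[(Z/79Z)^× : ⟨55⟩] = 78/3 = 26.

26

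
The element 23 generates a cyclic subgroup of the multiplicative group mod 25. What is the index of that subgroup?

ord(23) | φ(25) = φ(5^2) = 5·(5−1) = 20 = 2^2 · 5.
Divisors of 20: 1, 2, 4, 5, 10, 20.
Test each divisor d:
23^1 ≡ 23
23^2 ≡ 4
23^4 ≡ 16
23^5 ≡ 18
23^10 ≡ 24
23^20 ≡ 1
The order of 23 is 20, so the subgroup it generates has 20 elements.
[(Z/25Z)^× : ⟨23⟩] = 20/20 = 1.

1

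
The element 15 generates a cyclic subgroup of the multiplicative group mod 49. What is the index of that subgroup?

6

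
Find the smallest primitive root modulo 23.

φ(23) = 23 − 1 = 22 = 2 · 11.
g is a primitive root iff g^(22/q) ≢ 1 (mod 23) for each prime q ∈ {2, 11}.
g = 2: 2^11 ≡ 1 — hits 1, so not a primitive root.
g = 3: 3^11 ≡ 1 — hits 1, so not a primitive root.
g = 4: 4^11 ≡ 1 — hits 1, so not a primitive root.
g = 5: 5^11 ≡ 22; 5^2 ≡ 2 — none is 1, so 5 is a primitive root.
Hence the least primitive root of 23 is 5.

5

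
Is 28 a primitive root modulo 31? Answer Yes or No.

No

φ(31) = 31 − 1 = 30 = 2 · 3 · 5.
An element g generates (Z/31Z)^× iff g^(30/q) ≢ 1 (mod 31) for each prime q ∈ {2, 3, 5}.
28^15 ≡ 1 (mod 31)  [q = 2: ≡ 1 ✗]
28^10 ≡ 25 (mod 31)  [q = 3: ≢ 1 ✓]
28^6 ≡ 16 (mod 31)  [q = 5: ≢ 1 ✓]
Since 28^15 ≡ 1, the order of 28 divides 15 < 30, so 28 is not a primitive root.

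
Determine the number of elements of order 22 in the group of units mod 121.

10

φ(121) = φ(11^2) = 11·(11−1) = 110 = 2 · 5 · 11.
In a cyclic group of order 110, there are φ(d) elements of order d for each divisor d of 110, and zero for non-divisors.
22 = 2 · 11 divides 110, and φ(22) = 10.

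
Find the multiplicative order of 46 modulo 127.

126

The order of 46 must divide φ(127) = 127 − 1 = 126 = 2 · 3^2 · 7.
Divisors of 126: 1, 2, 3, 6, 7, 9, 14, 18, 21, 42, 63, 126.
Test each divisor d:
46^1 ≡ 46 (mod 127)
46^2 ≡ 84 (mod 127)
46^3 ≡ 54 (mod 127)
46^6 ≡ 122 (mod 127)
46^7 ≡ 24 (mod 127)
46^9 ≡ 111 (mod 127)
46^14 ≡ 68 (mod 127)
46^18 ≡ 2 (mod 127)
46^21 ≡ 108 (mod 127)
46^42 ≡ 107 (mod 127)
46^63 ≡ 126 (mod 127)
46^126 ≡ 1 (mod 127) ✓
Hence ord(46) = 126.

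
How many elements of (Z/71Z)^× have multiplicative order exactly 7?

6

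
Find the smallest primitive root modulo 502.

11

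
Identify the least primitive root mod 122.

φ(122) = φ(2)·φ(61) = 1·60 = 60 = 2^2 · 3 · 5.
g is a primitive root iff g^(60/q) ≢ 1 (mod 122) for each prime q ∈ {2, 3, 5}.
g = 2: gcd(2, 122) = 2 > 1, not a unit — skip.
g = 3: 3^30 ≡ 1 — hits 1, so not a primitive root.
g = 4: gcd(4, 122) = 2 > 1, not a unit — skip.
g = 5: 5^30 ≡ 1 — hits 1, so not a primitive root.
g = 6: gcd(6, 122) = 2 > 1, not a unit — skip.
g = 7: 7^30 ≡ 121; 7^20 ≡ 47; 7^12 ≡ 95 — none is 1, so 7 is a primitive root.
Hence the least primitive root of 122 is 7.

7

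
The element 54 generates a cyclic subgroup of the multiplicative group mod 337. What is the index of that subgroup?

14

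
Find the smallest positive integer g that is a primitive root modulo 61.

2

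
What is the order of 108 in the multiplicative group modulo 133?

18

ord(108) | φ(133) = φ(7·19) = (7−1)·(19−1) = 6·18 = 108 = 2^2 · 3^3.
Divisors of 108: 1, 2, 3, 4, 6, 9, 12, 18, 27, 36, 54, 108.
Check 108^d mod 133 for each divisor in increasing order:
108^1 ≡ 108 (mod 133)
108^2 ≡ 93 (mod 133)
108^3 ≡ 69 (mod 133)
108^4 ≡ 4 (mod 133)
108^6 ≡ 106 (mod 133)
108^9 ≡ 132 (mod 133)
108^12 ≡ 64 (mod 133)
108^18 ≡ 1 (mod 133) ✓
Hence ord(108) = 18.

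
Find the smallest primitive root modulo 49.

3

φ(49) = φ(7^2) = 7·(7−1) = 42 = 2 · 3 · 7.
g is a primitive root iff g^(42/q) ≢ 1 (mod 49) for each prime q ∈ {2, 3, 7}.
g = 2: 2^21 ≡ 1 — hits 1, so not a primitive root.
g = 3: 3^21 ≡ 48; 3^14 ≡ 30; 3^6 ≡ 43 — none is 1, so 3 is a primitive root.
The smallest primitive root modulo 49 is 3.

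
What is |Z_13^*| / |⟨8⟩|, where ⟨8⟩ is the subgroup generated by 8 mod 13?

The order of 8 must divide φ(13) = 13 − 1 = 12 = 2^2 · 3.
Divisors of 12: 1, 2, 3, 4, 6, 12.
Check 8^d mod 13 for each divisor in increasing order:
8^1 ≡ 8 (mod 13)
8^2 ≡ 12 (mod 13)
8^3 ≡ 5 (mod 13)
8^4 ≡ 1 (mod 13) ✓
So ord_13(8) = 4, hence |⟨8⟩| = 4.
The index is φ(13) / ord(8) = 12 / 4 = 3.

3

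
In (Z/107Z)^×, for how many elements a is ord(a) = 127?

0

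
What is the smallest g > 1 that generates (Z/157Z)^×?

5

φ(157) = 157 − 1 = 156 = 2^2 · 3 · 13.
g is a primitive root iff g^(156/q) ≢ 1 (mod 157) for each prime q ∈ {2, 3, 13}.
g = 2: 2^78 ≡ 156; 2^52 ≡ 1 — hits 1, so not a primitive root.
g = 3: 3^78 ≡ 1 — hits 1, so not a primitive root.
g = 4: 4^78 ≡ 1 — hits 1, so not a primitive root.
g = 5: 5^78 ≡ 156; 5^52 ≡ 12; 5^12 ≡ 130 — none is 1, so 5 is a primitive root.
The smallest primitive root modulo 157 is 5.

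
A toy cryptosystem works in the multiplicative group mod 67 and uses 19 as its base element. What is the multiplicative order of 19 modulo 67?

33

ord(19) | φ(67) = 67 − 1 = 66 = 2 · 3 · 11.
Divisors of 66: 1, 2, 3, 6, 11, 22, 33, 66.
Compute 19^d (mod 67) for the divisors d until we hit 1:
19^1 ≡ 19 (mod 67)
19^2 ≡ 26 (mod 67)
19^3 ≡ 25 (mod 67)
19^6 ≡ 22 (mod 67)
19^11 ≡ 29 (mod 67)
19^22 ≡ 37 (mod 67)
19^33 ≡ 1 (mod 67) ✓
Therefore the multiplicative order of 19 modulo 67 is 33.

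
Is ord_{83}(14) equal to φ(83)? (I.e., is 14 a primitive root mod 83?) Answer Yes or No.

Yes

φ(83) = 83 − 1 = 82 = 2 · 41.
It suffices to check that the order of 14 is not a proper divisor of 82: compute 14^(82/q) for q ∈ {2, 41}.
14^41 ≡ 82 (mod 83)  [q = 2: ≢ 1 ✓]
14^2 ≡ 30 (mod 83)  [q = 41: ≢ 1 ✓]
All checks pass, so 14 has order 82 and is a primitive root modulo 83.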